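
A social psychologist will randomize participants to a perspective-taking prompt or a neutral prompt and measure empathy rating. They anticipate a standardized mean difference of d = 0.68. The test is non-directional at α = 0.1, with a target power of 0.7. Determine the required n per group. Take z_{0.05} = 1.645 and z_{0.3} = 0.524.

n = 21 per group

For two independent groups with equal n: n = 2·((z_{α/2} + z_β) / d)².
z_{α/2} + z_β = 1.645 + 0.524 = 2.169.
n = 2 × (2.169 / 0.68)² = 2 × 3.190² = 2 × 10.17 = 20.3.
Round up to the next whole participant.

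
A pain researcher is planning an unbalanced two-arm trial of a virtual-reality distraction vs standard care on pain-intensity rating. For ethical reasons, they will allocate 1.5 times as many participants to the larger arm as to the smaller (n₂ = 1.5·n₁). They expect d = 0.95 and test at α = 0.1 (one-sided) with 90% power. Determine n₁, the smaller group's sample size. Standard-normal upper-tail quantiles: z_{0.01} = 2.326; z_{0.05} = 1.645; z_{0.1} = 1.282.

With allocation ratio k = n₂/n₁ = 1.5, Var(x̄₁−x̄₂) = σ²(1/n₁ + 1/(k·n₁)) = σ²·(k+1)/(k·n₁).
So n₁ = (1 + 1/k)·((z_{α} + z_β)/d)² = 1.667 × (2.564/0.95)².
n₁ = 1.667 × 7.28 = 12.1.
Round up: n₁ = 13, giving n₂ = ⌈1.5 × 13⌉ = ⌈19.5⌉ = 20.

n₁ = 13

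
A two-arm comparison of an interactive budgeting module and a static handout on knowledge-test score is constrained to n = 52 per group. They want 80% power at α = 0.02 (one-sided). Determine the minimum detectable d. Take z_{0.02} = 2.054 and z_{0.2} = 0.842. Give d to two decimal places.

d_min ≈ 0.57

For two independent groups of n = 52 each: d_min = (z_{α} + z_β)·√(2/n).
z-sum = 2.054 + 0.842 = 2.896.
d_min = 2.896 × √(2/52) = 2.896 × 0.1961 = 0.568.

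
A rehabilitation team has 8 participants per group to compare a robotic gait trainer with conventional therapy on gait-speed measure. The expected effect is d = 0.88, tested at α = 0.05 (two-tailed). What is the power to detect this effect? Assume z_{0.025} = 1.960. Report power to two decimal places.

For two equal groups, power = Φ(d·√(n/2) − z_{α/2}).
d·√(n/2) = 0.88 × √(8/2) = 0.88 × 2.000 = 1.760.
z_β = 1.760 − 1.960 = -0.200.
Power = Φ(-0.200) = 0.421.

power ≈ 0.42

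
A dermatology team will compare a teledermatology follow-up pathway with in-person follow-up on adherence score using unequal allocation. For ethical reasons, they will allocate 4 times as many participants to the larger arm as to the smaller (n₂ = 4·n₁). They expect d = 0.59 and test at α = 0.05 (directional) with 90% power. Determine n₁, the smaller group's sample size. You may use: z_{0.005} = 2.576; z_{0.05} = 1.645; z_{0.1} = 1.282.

n₁ = 31

With allocation ratio k = n₂/n₁ = 4, Var(x̄₁−x̄₂) = σ²(1/n₁ + 1/(k·n₁)) = σ²·(k+1)/(k·n₁).
So n₁ = (1 + 1/k)·((z_{α} + z_β)/d)² = 1.250 × (2.927/0.59)².
n₁ = 1.250 × 24.61 = 30.8.
Round up: n₁ = 31, giving n₂ = 4 × 31 = 124.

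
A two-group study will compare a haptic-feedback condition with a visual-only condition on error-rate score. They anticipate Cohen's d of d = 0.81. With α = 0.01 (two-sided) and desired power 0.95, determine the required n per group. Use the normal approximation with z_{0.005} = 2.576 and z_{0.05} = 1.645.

For two independent groups with equal n: n = 2·((z_{α/2} + z_β) / d)².
z_{α/2} + z_β = 2.576 + 1.645 = 4.221.
n = 2 × (4.221 / 0.81)² = 2 × 5.211² = 2 × 27.16 = 54.3.
Round up to the next whole participant.

n = 55 per group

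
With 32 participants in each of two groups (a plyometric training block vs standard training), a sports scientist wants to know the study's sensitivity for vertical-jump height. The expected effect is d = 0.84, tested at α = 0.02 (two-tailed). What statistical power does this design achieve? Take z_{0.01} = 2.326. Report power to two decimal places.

power ≈ 0.85

For two equal groups, power = Φ(d·√(n/2) − z_{α/2}).
d·√(n/2) = 0.84 × √(32/2) = 0.84 × 4.000 = 3.360.
z_β = 3.360 − 2.326 = 1.034.
Power = Φ(1.034) = 0.849.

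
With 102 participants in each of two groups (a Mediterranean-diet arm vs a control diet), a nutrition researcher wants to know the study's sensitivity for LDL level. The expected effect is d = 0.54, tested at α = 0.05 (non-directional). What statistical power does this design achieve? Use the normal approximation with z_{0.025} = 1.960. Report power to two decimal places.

power ≈ 0.97

For two equal groups, power = Φ(d·√(n/2) − z_{α/2}).
d·√(n/2) = 0.54 × √(102/2) = 0.54 × 7.141 = 3.856.
z_β = 3.856 − 1.960 = 1.896.
Power = Φ(1.896) = 0.971.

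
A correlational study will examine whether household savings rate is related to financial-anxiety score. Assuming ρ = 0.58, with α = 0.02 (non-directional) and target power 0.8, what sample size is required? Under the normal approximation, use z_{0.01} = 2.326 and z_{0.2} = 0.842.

n = 26

Fisher's z: C = ½·ln((1+r)/(1−r)) = ½·ln(3.7619) = 0.6625.
n = ((z_{α/2} + z_β)/C)² + 3.
(2.326 + 0.842) / 0.6625 = 3.168 / 0.6625 = 4.782.
n = 4.782² + 3 = 22.87 + 3 = 25.9.
Round up.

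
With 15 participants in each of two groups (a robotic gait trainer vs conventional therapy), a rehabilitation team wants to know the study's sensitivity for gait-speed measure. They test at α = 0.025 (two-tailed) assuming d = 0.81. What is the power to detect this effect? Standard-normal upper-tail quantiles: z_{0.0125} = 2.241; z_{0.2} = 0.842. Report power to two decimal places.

For two equal groups, power = Φ(d·√(n/2) − z_{α/2}).
d·√(n/2) = 0.81 × √(15/2) = 0.81 × 2.739 = 2.218.
z_β = 2.218 − 2.241 = -0.023.
Power = Φ(-0.023) = 0.491.

power ≈ 0.49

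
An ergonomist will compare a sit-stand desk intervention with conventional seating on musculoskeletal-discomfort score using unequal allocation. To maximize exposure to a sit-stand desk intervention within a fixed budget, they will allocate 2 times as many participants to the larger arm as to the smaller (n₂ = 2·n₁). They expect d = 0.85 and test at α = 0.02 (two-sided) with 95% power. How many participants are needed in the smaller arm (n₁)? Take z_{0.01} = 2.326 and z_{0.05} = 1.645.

With allocation ratio k = n₂/n₁ = 2, Var(x̄₁−x̄₂) = σ²(1/n₁ + 1/(k·n₁)) = σ²·(k+1)/(k·n₁).
So n₁ = (1 + 1/k)·((z_{α/2} + z_β)/d)² = 1.500 × (3.971/0.85)².
n₁ = 1.500 × 21.83 = 32.7.
Round up: n₁ = 33, giving n₂ = 2 × 33 = 66.

n₁ = 33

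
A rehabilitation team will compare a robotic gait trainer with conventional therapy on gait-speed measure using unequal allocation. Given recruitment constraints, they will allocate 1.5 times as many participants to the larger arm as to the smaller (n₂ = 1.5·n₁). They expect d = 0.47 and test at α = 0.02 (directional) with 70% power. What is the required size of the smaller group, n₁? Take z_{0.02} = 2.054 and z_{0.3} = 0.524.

With allocation ratio k = n₂/n₁ = 1.5, Var(x̄₁−x̄₂) = σ²(1/n₁ + 1/(k·n₁)) = σ²·(k+1)/(k·n₁).
So n₁ = (1 + 1/k)·((z_{α} + z_β)/d)² = 1.667 × (2.578/0.47)².
n₁ = 1.667 × 30.09 = 50.1.
Round up: n₁ = 51, giving n₂ = ⌈1.5 × 51⌉ = ⌈76.5⌉ = 77.

n₁ = 51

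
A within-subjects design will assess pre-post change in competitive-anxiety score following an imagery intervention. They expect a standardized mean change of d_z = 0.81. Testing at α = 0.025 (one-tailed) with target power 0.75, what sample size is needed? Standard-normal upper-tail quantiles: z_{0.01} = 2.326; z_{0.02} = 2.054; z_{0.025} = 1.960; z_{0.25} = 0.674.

For a paired (one-sample on differences) test: n = ((z_{α} + z_β) / d)².
z_{α} + z_β = 1.960 + 0.674 = 2.634.
n = (2.634 / 0.81)² = 3.252² = 10.57.
Round up.

n = 11 pairs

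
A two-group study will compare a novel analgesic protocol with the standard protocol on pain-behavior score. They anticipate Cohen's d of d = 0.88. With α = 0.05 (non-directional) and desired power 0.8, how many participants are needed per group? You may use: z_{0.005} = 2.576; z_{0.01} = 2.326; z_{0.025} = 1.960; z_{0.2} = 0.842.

For two independent groups with equal n: n = 2·((z_{α/2} + z_β) / d)².
z_{α/2} + z_β = 1.960 + 0.842 = 2.802.
n = 2 × (2.802 / 0.88)² = 2 × 3.184² = 2 × 10.14 = 20.3.
Round up to the next whole participant.

n = 21 per group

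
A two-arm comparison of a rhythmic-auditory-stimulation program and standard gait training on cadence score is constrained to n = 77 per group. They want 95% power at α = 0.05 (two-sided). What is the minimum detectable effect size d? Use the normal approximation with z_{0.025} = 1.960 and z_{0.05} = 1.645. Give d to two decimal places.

For two independent groups of n = 77 each: d_min = (z_{α/2} + z_β)·√(2/n).
z-sum = 1.960 + 1.645 = 3.605.
d_min = 3.605 × √(2/77) = 3.605 × 0.1612 = 0.581.

d_min ≈ 0.58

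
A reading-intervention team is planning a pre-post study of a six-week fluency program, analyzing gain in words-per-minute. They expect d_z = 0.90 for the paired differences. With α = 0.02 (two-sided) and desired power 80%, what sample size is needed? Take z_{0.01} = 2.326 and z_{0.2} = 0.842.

n = 13 pairs

For a paired (one-sample on differences) test: n = ((z_{α/2} + z_β) / d)².
z_{α/2} + z_β = 2.326 + 0.842 = 3.168.
n = (3.168 / 0.90)² = 3.520² = 12.39.
Round up.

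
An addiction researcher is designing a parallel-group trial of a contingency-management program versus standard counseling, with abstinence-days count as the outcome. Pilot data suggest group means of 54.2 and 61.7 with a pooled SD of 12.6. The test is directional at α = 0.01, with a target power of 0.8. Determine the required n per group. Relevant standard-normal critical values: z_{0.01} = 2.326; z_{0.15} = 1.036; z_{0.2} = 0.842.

Cohen's d = |M₁ − M₂| / SD_pooled = |54.2 − 61.7| / 12.6 = 7.5 / 12.6 = 0.595.
For two independent groups with equal n: n = 2·((z_{α} + z_β) / d)².
z_{α} + z_β = 2.326 + 0.842 = 3.168.
n = 2 × (3.168 / 0.595)² = 2 × 5.324² = 2 × 28.35 = 56.7.
Round up to the next whole participant.

n = 57 per group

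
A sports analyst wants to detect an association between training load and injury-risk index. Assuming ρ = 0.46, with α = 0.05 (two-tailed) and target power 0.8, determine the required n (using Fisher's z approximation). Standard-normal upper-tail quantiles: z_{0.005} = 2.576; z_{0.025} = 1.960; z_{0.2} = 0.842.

Fisher's z: C = ½·ln((1+r)/(1−r)) = ½·ln(2.7037) = 0.4973.
n = ((z_{α/2} + z_β)/C)² + 3.
(1.960 + 0.842) / 0.4973 = 2.802 / 0.4973 = 5.634.
n = 5.634² + 3 = 31.75 + 3 = 34.7.
Round up.

n = 35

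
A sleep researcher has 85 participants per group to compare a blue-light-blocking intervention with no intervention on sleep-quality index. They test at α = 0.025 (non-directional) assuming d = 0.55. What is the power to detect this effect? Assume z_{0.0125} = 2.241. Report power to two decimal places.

power ≈ 0.91

For two equal groups, power = Φ(d·√(n/2) − z_{α/2}).
d·√(n/2) = 0.55 × √(85/2) = 0.55 × 6.519 = 3.586.
z_β = 3.586 − 2.241 = 1.345.
Power = Φ(1.345) = 0.911.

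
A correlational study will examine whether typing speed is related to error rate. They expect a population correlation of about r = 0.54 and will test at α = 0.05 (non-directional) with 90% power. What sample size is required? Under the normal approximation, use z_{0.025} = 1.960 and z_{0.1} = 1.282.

Fisher's z: C = ½·ln((1+r)/(1−r)) = ½·ln(3.3478) = 0.6042.
n = ((z_{α/2} + z_β)/C)² + 3.
(1.960 + 1.282) / 0.6042 = 3.242 / 0.6042 = 5.366.
n = 5.366² + 3 = 28.79 + 3 = 31.8.
Round up.

n = 32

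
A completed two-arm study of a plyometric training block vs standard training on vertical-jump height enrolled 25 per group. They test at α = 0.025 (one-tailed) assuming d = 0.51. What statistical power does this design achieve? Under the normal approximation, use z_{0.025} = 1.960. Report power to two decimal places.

For two equal groups, power = Φ(d·√(n/2) − z_{α}).
d·√(n/2) = 0.51 × √(25/2) = 0.51 × 3.536 = 1.803.
z_β = 1.803 − 1.960 = -0.157.
Power = Φ(-0.157) = 0.438.

power ≈ 0.44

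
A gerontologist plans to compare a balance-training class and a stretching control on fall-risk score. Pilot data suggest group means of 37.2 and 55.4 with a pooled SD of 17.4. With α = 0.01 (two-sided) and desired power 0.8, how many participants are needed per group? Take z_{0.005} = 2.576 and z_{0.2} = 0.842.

Cohen's d = |M₁ − M₂| / SD_pooled = |37.2 − 55.4| / 17.4 = 18.2 / 17.4 = 1.046.
For two independent groups with equal n: n = 2·((z_{α/2} + z_β) / d)².
z_{α/2} + z_β = 2.576 + 0.842 = 3.418.
n = 2 × (3.418 / 1.046)² = 2 × 3.268² = 2 × 10.68 = 21.4.
Round up to the next whole participant.

n = 22 per group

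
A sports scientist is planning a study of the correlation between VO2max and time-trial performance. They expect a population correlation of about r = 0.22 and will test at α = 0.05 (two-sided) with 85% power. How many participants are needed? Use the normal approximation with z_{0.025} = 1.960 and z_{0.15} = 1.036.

n = 183

Fisher's z: C = ½·ln((1+r)/(1−r)) = ½·ln(1.5641) = 0.2237.
n = ((z_{α/2} + z_β)/C)² + 3.
(1.960 + 1.036) / 0.2237 = 2.996 / 0.2237 = 13.393.
n = 13.393² + 3 = 179.37 + 3 = 182.4.
Round up.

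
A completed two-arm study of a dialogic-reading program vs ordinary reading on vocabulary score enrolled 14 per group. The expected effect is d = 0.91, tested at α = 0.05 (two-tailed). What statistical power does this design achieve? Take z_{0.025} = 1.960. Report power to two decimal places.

power ≈ 0.67

For two equal groups, power = Φ(d·√(n/2) − z_{α/2}).
d·√(n/2) = 0.91 × √(14/2) = 0.91 × 2.646 = 2.408.
z_β = 2.408 − 1.960 = 0.448.
Power = Φ(0.448) = 0.673.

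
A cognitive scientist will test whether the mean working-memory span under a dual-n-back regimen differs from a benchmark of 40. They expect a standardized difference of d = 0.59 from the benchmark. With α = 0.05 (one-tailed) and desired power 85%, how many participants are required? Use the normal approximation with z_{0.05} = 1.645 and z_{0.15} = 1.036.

n = 21

For a one-sample test: n = ((z_{α} + z_β) / d)².
z_{α} + z_β = 1.645 + 1.036 = 2.681.
n = (2.681 / 0.59)² = 4.544² = 20.65.
Round up.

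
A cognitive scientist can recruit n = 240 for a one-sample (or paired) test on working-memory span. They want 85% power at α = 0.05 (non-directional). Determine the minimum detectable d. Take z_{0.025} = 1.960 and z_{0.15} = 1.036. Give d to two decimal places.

d_min ≈ 0.19

For a single sample (or paired design) of n = 240: d_min = (z_{α/2} + z_β)/√n.
z-sum = 1.960 + 1.036 = 2.996.
d_min = 2.996 / √240 = 2.996 / 15.492 = 0.193.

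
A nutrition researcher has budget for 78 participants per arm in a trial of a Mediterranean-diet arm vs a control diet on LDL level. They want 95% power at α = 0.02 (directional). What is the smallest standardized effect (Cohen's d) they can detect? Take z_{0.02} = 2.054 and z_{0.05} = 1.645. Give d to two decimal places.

For two independent groups of n = 78 each: d_min = (z_{α} + z_β)·√(2/n).
z-sum = 2.054 + 1.645 = 3.699.
d_min = 3.699 × √(2/78) = 3.699 × 0.1601 = 0.592.

d_min ≈ 0.59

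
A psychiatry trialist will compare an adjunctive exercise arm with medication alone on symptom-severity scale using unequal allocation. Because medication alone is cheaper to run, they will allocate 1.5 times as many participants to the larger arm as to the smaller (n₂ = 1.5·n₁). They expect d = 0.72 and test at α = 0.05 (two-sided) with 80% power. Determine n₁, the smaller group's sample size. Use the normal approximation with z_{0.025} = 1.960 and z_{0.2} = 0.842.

With allocation ratio k = n₂/n₁ = 1.5, Var(x̄₁−x̄₂) = σ²(1/n₁ + 1/(k·n₁)) = σ²·(k+1)/(k·n₁).
So n₁ = (1 + 1/k)·((z_{α/2} + z_β)/d)² = 1.667 × (2.802/0.72)².
n₁ = 1.667 × 15.15 = 25.2.
Round up: n₁ = 26, giving n₂ = 1.5 × 26 = 39.

n₁ = 26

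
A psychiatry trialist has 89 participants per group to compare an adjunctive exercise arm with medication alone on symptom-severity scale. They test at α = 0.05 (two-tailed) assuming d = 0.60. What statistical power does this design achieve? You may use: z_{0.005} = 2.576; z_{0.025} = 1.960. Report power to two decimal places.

power ≈ 0.98

For two equal groups, power = Φ(d·√(n/2) − z_{α/2}).
d·√(n/2) = 0.60 × √(89/2) = 0.60 × 6.671 = 4.002.
z_β = 4.002 − 1.960 = 2.042.
Power = Φ(2.042) = 0.979.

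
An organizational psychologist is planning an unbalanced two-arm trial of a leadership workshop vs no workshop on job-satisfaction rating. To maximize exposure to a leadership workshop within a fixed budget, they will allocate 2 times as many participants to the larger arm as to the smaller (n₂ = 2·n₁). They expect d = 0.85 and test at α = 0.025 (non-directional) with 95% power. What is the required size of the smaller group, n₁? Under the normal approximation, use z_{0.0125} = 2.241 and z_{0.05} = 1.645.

n₁ = 32

With allocation ratio k = n₂/n₁ = 2, Var(x̄₁−x̄₂) = σ²(1/n₁ + 1/(k·n₁)) = σ²·(k+1)/(k·n₁).
So n₁ = (1 + 1/k)·((z_{α/2} + z_β)/d)² = 1.500 × (3.886/0.85)².
n₁ = 1.500 × 20.90 = 31.4.
Round up: n₁ = 32, giving n₂ = 2 × 32 = 64.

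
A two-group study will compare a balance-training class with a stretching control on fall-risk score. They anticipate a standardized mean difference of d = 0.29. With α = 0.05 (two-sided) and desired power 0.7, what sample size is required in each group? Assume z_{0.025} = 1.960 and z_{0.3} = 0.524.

For two independent groups with equal n: n = 2·((z_{α/2} + z_β) / d)².
z_{α/2} + z_β = 1.960 + 0.524 = 2.484.
n = 2 × (2.484 / 0.29)² = 2 × 8.566² = 2 × 73.37 = 146.7.
Round up to the next whole participant.

n = 147 per group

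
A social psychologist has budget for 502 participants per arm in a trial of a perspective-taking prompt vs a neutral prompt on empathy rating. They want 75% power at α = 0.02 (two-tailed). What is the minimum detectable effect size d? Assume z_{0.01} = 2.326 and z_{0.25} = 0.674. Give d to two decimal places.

d_min ≈ 0.19

For two independent groups of n = 502 each: d_min = (z_{α/2} + z_β)·√(2/n).
z-sum = 2.326 + 0.674 = 3.000.
d_min = 3.000 × √(2/502) = 3.000 × 0.0631 = 0.189.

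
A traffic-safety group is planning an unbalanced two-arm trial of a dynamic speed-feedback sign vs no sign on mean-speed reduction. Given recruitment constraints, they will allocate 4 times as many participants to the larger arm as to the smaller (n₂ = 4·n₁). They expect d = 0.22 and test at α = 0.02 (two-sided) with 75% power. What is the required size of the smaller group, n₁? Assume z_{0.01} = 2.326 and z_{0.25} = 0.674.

With allocation ratio k = n₂/n₁ = 4, Var(x̄₁−x̄₂) = σ²(1/n₁ + 1/(k·n₁)) = σ²·(k+1)/(k·n₁).
So n₁ = (1 + 1/k)·((z_{α/2} + z_β)/d)² = 1.250 × (3.000/0.22)².
n₁ = 1.250 × 185.95 = 232.4.
Round up: n₁ = 233, giving n₂ = 4 × 233 = 932.

n₁ = 233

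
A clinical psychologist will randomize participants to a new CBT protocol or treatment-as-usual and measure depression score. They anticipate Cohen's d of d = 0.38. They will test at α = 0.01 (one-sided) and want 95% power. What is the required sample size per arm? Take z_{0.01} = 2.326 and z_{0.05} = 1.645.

For two independent groups with equal n: n = 2·((z_{α} + z_β) / d)².
z_{α} + z_β = 2.326 + 1.645 = 3.971.
n = 2 × (3.971 / 0.38)² = 2 × 10.450² = 2 × 109.20 = 218.4.
Round up to the next whole participant.

n = 219 per group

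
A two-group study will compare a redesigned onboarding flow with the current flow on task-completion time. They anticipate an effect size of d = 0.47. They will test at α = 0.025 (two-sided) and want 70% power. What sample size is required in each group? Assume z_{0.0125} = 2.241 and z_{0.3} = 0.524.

For two independent groups with equal n: n = 2·((z_{α/2} + z_β) / d)².
z_{α/2} + z_β = 2.241 + 0.524 = 2.765.
n = 2 × (2.765 / 0.47)² = 2 × 5.883² = 2 × 34.61 = 69.2.
Round up to the next whole participant.

n = 70 per group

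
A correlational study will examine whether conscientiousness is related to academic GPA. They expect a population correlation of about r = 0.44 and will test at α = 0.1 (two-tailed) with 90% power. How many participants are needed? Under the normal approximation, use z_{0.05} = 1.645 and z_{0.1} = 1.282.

n = 42

Fisher's z: C = ½·ln((1+r)/(1−r)) = ½·ln(2.5714) = 0.4722.
n = ((z_{α/2} + z_β)/C)² + 3.
(1.645 + 1.282) / 0.4722 = 2.927 / 0.4722 = 6.199.
n = 6.199² + 3 = 38.42 + 3 = 41.4.
Round up.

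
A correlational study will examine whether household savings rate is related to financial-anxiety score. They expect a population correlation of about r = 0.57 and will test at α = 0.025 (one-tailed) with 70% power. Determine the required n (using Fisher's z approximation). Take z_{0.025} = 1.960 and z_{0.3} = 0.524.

n = 18

Fisher's z: C = ½·ln((1+r)/(1−r)) = ½·ln(3.6512) = 0.6475.
n = ((z_{α} + z_β)/C)² + 3.
(1.960 + 0.524) / 0.6475 = 2.484 / 0.6475 = 3.836.
n = 3.836² + 3 = 14.72 + 3 = 17.7.
Round up.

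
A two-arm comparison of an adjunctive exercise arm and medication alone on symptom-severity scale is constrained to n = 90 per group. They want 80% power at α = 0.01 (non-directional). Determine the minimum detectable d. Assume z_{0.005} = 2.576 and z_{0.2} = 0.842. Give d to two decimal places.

For two independent groups of n = 90 each: d_min = (z_{α/2} + z_β)·√(2/n).
z-sum = 2.576 + 0.842 = 3.418.
d_min = 3.418 × √(2/90) = 3.418 × 0.1491 = 0.510.

d_min ≈ 0.51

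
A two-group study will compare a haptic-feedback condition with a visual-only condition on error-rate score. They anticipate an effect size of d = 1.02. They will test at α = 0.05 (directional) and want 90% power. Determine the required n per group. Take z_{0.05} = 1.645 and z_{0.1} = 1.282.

n = 17 per group

For two independent groups with equal n: n = 2·((z_{α} + z_β) / d)².
z_{α} + z_β = 1.645 + 1.282 = 2.927.
n = 2 × (2.927 / 1.02)² = 2 × 2.870² = 2 × 8.23 = 16.5.
Round up to the next whole participant.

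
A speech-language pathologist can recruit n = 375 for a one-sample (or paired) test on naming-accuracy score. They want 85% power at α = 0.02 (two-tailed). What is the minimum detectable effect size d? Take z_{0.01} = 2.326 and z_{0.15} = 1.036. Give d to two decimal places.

d_min ≈ 0.17

For a single sample (or paired design) of n = 375: d_min = (z_{α/2} + z_β)/√n.
z-sum = 2.326 + 1.036 = 3.362.
d_min = 3.362 / √375 = 3.362 / 19.365 = 0.174.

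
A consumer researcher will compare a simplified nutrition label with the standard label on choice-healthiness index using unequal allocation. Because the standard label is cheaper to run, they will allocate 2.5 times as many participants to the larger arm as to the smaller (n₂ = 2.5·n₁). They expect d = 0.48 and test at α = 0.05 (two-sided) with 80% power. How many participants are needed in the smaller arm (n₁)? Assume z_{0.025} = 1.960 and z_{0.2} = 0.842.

With allocation ratio k = n₂/n₁ = 2.5, Var(x̄₁−x̄₂) = σ²(1/n₁ + 1/(k·n₁)) = σ²·(k+1)/(k·n₁).
So n₁ = (1 + 1/k)·((z_{α/2} + z_β)/d)² = 1.400 × (2.802/0.48)².
n₁ = 1.400 × 34.08 = 47.7.
Round up: n₁ = 48, giving n₂ = 2.5 × 48 = 120.

n₁ = 48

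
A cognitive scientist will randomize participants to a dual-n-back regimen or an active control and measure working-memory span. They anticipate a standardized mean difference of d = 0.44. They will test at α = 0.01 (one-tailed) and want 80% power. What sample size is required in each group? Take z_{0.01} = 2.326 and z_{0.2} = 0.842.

For two independent groups with equal n: n = 2·((z_{α} + z_β) / d)².
z_{α} + z_β = 2.326 + 0.842 = 3.168.
n = 2 × (3.168 / 0.44)² = 2 × 7.200² = 2 × 51.84 = 103.7.
Round up to the next whole participant.

n = 104 per group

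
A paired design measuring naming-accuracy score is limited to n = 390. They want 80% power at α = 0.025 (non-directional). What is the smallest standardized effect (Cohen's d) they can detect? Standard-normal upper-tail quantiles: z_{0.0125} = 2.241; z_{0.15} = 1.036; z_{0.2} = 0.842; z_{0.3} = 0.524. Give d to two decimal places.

For a single sample (or paired design) of n = 390: d_min = (z_{α/2} + z_β)/√n.
z-sum = 2.241 + 0.842 = 3.083.
d_min = 3.083 / √390 = 3.083 / 19.748 = 0.156.

d_min ≈ 0.16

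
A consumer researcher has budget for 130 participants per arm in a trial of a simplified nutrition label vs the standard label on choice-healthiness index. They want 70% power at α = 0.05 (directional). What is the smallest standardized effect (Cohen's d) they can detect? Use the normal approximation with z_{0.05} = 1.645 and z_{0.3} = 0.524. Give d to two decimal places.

d_min ≈ 0.27

For two independent groups of n = 130 each: d_min = (z_{α} + z_β)·√(2/n).
z-sum = 1.645 + 0.524 = 2.169.
d_min = 2.169 × √(2/130) = 2.169 × 0.1240 = 0.269.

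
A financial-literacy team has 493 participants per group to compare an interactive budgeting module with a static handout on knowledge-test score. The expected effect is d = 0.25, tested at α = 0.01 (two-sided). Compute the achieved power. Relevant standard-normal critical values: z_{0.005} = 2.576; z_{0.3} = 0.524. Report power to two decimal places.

power ≈ 0.91

For two equal groups, power = Φ(d·√(n/2) − z_{α/2}).
d·√(n/2) = 0.25 × √(493/2) = 0.25 × 15.700 = 3.925.
z_β = 3.925 − 2.576 = 1.349.
Power = Φ(1.349) = 0.911.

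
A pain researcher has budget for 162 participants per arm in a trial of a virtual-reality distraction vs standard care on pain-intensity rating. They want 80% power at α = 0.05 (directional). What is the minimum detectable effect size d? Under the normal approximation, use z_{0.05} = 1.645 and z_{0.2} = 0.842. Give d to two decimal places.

d_min ≈ 0.28

For two independent groups of n = 162 each: d_min = (z_{α} + z_β)·√(2/n).
z-sum = 1.645 + 0.842 = 2.487.
d_min = 2.487 × √(2/162) = 2.487 × 0.1111 = 0.276.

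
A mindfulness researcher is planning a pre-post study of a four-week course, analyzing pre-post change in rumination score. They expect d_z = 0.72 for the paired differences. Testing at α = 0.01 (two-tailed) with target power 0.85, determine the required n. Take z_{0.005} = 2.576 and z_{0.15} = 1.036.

n = 26 pairs

For a paired (one-sample on differences) test: n = ((z_{α/2} + z_β) / d)².
z_{α/2} + z_β = 2.576 + 1.036 = 3.612.
n = (3.612 / 0.72)² = 5.017² = 25.17.
Round up.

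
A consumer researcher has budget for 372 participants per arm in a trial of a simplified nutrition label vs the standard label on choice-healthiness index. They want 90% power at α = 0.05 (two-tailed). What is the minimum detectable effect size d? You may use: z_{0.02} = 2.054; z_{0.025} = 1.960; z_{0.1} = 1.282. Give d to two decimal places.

For two independent groups of n = 372 each: d_min = (z_{α/2} + z_β)·√(2/n).
z-sum = 1.960 + 1.282 = 3.242.
d_min = 3.242 × √(2/372) = 3.242 × 0.0733 = 0.238.

d_min ≈ 0.24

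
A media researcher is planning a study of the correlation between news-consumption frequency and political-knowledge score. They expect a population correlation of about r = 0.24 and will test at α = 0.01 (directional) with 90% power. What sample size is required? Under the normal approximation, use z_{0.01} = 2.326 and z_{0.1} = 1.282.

n = 221

Fisher's z: C = ½·ln((1+r)/(1−r)) = ½·ln(1.6316) = 0.2448.
n = ((z_{α} + z_β)/C)² + 3.
(2.326 + 1.282) / 0.2448 = 3.608 / 0.2448 = 14.739.
n = 14.739² + 3 = 217.23 + 3 = 220.2.
Round up.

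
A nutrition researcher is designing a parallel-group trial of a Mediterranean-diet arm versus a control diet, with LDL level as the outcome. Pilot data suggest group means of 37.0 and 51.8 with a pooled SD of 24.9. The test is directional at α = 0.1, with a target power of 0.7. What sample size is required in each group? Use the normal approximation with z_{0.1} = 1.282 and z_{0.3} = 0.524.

Cohen's d = |M₁ − M₂| / SD_pooled = |37.0 − 51.8| / 24.9 = 14.8 / 24.9 = 0.594.
For two independent groups with equal n: n = 2·((z_{α} + z_β) / d)².
z_{α} + z_β = 1.282 + 0.524 = 1.806.
n = 2 × (1.806 / 0.594)² = 2 × 3.040² = 2 × 9.24 = 18.5.
Round up to the next whole participant.

n = 19 per group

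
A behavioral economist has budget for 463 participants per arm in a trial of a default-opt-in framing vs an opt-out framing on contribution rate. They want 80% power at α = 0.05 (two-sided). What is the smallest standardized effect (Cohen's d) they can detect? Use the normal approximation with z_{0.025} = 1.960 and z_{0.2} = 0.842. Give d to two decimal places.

For two independent groups of n = 463 each: d_min = (z_{α/2} + z_β)·√(2/n).
z-sum = 1.960 + 0.842 = 2.802.
d_min = 2.802 × √(2/463) = 2.802 × 0.0657 = 0.184.

d_min ≈ 0.18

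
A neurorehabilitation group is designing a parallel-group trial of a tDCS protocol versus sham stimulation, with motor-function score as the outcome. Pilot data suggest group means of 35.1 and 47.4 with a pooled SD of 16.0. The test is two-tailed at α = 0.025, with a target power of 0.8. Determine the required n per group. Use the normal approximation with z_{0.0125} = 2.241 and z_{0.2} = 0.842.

Cohen's d = |M₁ − M₂| / SD_pooled = |35.1 − 47.4| / 16.0 = 12.3 / 16.0 = 0.769.
For two independent groups with equal n: n = 2·((z_{α/2} + z_β) / d)².
z_{α/2} + z_β = 2.241 + 0.842 = 3.083.
n = 2 × (3.083 / 0.769)² = 2 × 4.009² = 2 × 16.07 = 32.1.
Round up to the next whole participant.

n = 33 per group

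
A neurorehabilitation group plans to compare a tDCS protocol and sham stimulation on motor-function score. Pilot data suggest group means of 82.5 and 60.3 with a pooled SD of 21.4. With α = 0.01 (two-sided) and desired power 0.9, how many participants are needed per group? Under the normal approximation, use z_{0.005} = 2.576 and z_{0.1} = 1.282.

n = 28 per group

Cohen's d = |M₁ − M₂| / SD_pooled = |82.5 − 60.3| / 21.4 = 22.2 / 21.4 = 1.037.
For two independent groups with equal n: n = 2·((z_{α/2} + z_β) / d)².
z_{α/2} + z_β = 2.576 + 1.282 = 3.858.
n = 2 × (3.858 / 1.037)² = 2 × 3.720² = 2 × 13.84 = 27.7.
Round up to the next whole participant.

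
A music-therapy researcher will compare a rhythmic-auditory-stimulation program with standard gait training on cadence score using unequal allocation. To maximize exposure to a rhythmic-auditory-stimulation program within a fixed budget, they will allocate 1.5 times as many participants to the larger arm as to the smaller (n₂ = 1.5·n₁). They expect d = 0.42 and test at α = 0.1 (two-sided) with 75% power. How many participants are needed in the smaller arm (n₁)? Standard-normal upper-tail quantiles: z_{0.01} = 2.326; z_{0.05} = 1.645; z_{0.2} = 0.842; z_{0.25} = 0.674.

With allocation ratio k = n₂/n₁ = 1.5, Var(x̄₁−x̄₂) = σ²(1/n₁ + 1/(k·n₁)) = σ²·(k+1)/(k·n₁).
So n₁ = (1 + 1/k)·((z_{α/2} + z_β)/d)² = 1.667 × (2.319/0.42)².
n₁ = 1.667 × 30.49 = 50.8.
Round up: n₁ = 51, giving n₂ = ⌈1.5 × 51⌉ = ⌈76.5⌉ = 77.

n₁ = 51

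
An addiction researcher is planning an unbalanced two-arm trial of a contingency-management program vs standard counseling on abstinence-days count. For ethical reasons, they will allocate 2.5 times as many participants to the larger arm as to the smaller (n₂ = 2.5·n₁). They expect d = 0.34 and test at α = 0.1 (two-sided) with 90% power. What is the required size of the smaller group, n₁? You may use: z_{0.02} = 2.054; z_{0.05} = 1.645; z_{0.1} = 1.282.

n₁ = 104

With allocation ratio k = n₂/n₁ = 2.5, Var(x̄₁−x̄₂) = σ²(1/n₁ + 1/(k·n₁)) = σ²·(k+1)/(k·n₁).
So n₁ = (1 + 1/k)·((z_{α/2} + z_β)/d)² = 1.400 × (2.927/0.34)².
n₁ = 1.400 × 74.11 = 103.8.
Round up: n₁ = 104, giving n₂ = 2.5 × 104 = 260.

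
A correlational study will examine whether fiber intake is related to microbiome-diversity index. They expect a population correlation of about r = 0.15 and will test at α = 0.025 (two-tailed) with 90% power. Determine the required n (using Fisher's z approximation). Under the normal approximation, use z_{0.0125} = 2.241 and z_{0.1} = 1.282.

n = 547

Fisher's z: C = ½·ln((1+r)/(1−r)) = ½·ln(1.3529) = 0.1511.
n = ((z_{α/2} + z_β)/C)² + 3.
(2.241 + 1.282) / 0.1511 = 3.523 / 0.1511 = 23.316.
n = 23.316² + 3 = 543.62 + 3 = 546.6.
Round up.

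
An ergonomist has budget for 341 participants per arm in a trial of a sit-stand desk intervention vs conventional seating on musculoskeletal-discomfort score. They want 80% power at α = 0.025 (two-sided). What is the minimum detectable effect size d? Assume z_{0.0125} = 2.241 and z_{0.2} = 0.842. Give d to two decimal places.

d_min ≈ 0.24

For two independent groups of n = 341 each: d_min = (z_{α/2} + z_β)·√(2/n).
z-sum = 2.241 + 0.842 = 3.083.
d_min = 3.083 × √(2/341) = 3.083 × 0.0766 = 0.236.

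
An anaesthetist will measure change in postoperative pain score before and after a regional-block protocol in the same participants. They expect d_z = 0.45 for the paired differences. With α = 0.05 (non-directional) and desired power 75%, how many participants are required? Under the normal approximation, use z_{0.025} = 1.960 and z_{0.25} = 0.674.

For a paired (one-sample on differences) test: n = ((z_{α/2} + z_β) / d)².
z_{α/2} + z_β = 1.960 + 0.674 = 2.634.
n = (2.634 / 0.45)² = 5.853² = 34.26.
Round up.

n = 35 pairs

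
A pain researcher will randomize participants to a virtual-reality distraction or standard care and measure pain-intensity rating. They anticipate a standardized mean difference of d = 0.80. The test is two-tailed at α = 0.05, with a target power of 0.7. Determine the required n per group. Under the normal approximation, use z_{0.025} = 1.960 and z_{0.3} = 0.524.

n = 20 per group

For two independent groups with equal n: n = 2·((z_{α/2} + z_β) / d)².
z_{α/2} + z_β = 1.960 + 0.524 = 2.484.
n = 2 × (2.484 / 0.80)² = 2 × 3.105² = 2 × 9.64 = 19.3.
Round up to the next whole participant.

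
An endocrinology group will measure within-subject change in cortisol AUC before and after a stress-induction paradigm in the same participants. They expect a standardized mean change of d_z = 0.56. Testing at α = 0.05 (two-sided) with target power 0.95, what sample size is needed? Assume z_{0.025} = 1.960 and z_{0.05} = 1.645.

For a paired (one-sample on differences) test: n = ((z_{α/2} + z_β) / d)².
z_{α/2} + z_β = 1.960 + 1.645 = 3.605.
n = (3.605 / 0.56)² = 6.437² = 41.44.
Round up.

n = 42 pairs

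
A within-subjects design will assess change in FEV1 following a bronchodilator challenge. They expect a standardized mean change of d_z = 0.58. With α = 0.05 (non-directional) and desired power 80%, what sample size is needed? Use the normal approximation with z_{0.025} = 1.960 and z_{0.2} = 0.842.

For a paired (one-sample on differences) test: n = ((z_{α/2} + z_β) / d)².
z_{α/2} + z_β = 1.960 + 0.842 = 2.802.
n = (2.802 / 0.58)² = 4.831² = 23.34.
Round up.

n = 24 pairs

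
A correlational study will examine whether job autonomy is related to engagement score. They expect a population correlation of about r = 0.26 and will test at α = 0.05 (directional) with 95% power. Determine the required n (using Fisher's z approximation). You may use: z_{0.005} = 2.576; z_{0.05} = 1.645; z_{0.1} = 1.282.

Fisher's z: C = ½·ln((1+r)/(1−r)) = ½·ln(1.7027) = 0.2661.
n = ((z_{α} + z_β)/C)² + 3.
(1.645 + 1.645) / 0.2661 = 3.290 / 0.2661 = 12.364.
n = 12.364² + 3 = 152.86 + 3 = 155.9.
Round up.

n = 156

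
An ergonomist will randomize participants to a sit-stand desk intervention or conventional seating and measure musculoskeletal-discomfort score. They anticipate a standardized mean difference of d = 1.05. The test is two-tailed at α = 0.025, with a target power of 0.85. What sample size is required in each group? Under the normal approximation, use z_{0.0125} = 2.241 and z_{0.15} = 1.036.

n = 20 per group

For two independent groups with equal n: n = 2·((z_{α/2} + z_β) / d)².
z_{α/2} + z_β = 2.241 + 1.036 = 3.277.
n = 2 × (3.277 / 1.05)² = 2 × 3.121² = 2 × 9.74 = 19.5.
Round up to the next whole participant.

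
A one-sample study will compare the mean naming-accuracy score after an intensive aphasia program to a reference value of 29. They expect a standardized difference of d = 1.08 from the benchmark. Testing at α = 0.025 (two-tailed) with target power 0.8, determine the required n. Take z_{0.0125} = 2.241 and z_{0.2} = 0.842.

n = 9

For a one-sample test: n = ((z_{α/2} + z_β) / d)².
z_{α/2} + z_β = 2.241 + 0.842 = 3.083.
n = (3.083 / 1.08)² = 2.855² = 8.15.
Round up.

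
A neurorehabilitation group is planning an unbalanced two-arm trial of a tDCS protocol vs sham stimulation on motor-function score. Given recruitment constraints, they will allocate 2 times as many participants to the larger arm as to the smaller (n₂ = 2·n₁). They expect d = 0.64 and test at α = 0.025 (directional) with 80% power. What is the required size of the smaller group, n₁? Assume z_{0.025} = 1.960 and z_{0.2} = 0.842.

n₁ = 29

With allocation ratio k = n₂/n₁ = 2, Var(x̄₁−x̄₂) = σ²(1/n₁ + 1/(k·n₁)) = σ²·(k+1)/(k·n₁).
So n₁ = (1 + 1/k)·((z_{α} + z_β)/d)² = 1.500 × (2.802/0.64)².
n₁ = 1.500 × 19.17 = 28.8.
Round up: n₁ = 29, giving n₂ = 2 × 29 = 58.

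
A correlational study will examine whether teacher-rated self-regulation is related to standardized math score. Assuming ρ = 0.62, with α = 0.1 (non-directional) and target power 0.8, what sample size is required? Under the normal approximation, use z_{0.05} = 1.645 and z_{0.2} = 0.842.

n = 15

Fisher's z: C = ½·ln((1+r)/(1−r)) = ½·ln(4.2632) = 0.7250.
n = ((z_{α/2} + z_β)/C)² + 3.
(1.645 + 0.842) / 0.7250 = 2.487 / 0.7250 = 3.430.
n = 3.430² + 3 = 11.77 + 3 = 14.8.
Round up.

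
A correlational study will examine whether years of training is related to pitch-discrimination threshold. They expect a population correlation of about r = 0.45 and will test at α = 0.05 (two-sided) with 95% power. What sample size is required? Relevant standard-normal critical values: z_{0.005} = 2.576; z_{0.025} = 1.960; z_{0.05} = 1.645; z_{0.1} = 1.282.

Fisher's z: C = ½·ln((1+r)/(1−r)) = ½·ln(2.6364) = 0.4847.
n = ((z_{α/2} + z_β)/C)² + 3.
(1.960 + 1.645) / 0.4847 = 3.605 / 0.4847 = 7.438.
n = 7.438² + 3 = 55.32 + 3 = 58.3.
Round up.

n = 59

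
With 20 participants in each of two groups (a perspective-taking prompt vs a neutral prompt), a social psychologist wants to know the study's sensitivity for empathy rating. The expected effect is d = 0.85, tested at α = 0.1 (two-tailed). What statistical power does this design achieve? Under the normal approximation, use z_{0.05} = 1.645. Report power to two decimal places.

For two equal groups, power = Φ(d·√(n/2) − z_{α/2}).
d·√(n/2) = 0.85 × √(20/2) = 0.85 × 3.162 = 2.688.
z_β = 2.688 − 1.645 = 1.043.
Power = Φ(1.043) = 0.852.

power ≈ 0.85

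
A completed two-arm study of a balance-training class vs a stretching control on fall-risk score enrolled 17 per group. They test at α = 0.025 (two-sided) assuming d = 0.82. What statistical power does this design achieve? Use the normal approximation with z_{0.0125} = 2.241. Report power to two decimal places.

For two equal groups, power = Φ(d·√(n/2) − z_{α/2}).
d·√(n/2) = 0.82 × √(17/2) = 0.82 × 2.915 = 2.391.
z_β = 2.391 − 2.241 = 0.150.
Power = Φ(0.150) = 0.559.

power ≈ 0.56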